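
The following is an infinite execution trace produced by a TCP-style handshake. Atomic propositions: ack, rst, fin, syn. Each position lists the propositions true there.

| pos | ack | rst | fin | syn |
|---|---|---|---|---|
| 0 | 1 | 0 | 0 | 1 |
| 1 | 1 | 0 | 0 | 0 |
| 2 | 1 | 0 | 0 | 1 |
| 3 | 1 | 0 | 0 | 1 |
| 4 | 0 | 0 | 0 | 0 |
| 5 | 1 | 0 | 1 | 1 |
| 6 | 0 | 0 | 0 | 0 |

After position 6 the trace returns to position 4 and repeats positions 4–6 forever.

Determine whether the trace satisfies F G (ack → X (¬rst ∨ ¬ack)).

Holds

G (ack → X (¬rst ∨ ¬ack)) holds at position 0, which is reachable from 0, so F G (ack → X (¬rst ∨ ¬ack)) holds.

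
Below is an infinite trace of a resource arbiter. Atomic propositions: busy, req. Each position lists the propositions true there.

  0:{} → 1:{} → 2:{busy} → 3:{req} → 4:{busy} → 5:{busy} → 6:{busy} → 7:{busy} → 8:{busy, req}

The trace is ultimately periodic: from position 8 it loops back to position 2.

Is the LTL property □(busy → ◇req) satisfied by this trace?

Holds

busy → ◇req holds at every position 0..8, and those are all positions ever visited, so □(busy → ◇req) holds.
Positions where busy holds: 2, 4, 5, 6, 7, 8.
Check ◇req at each: 2→ok, 4→ok, 5→ok, 6→ok, 7→ok, 8→ok.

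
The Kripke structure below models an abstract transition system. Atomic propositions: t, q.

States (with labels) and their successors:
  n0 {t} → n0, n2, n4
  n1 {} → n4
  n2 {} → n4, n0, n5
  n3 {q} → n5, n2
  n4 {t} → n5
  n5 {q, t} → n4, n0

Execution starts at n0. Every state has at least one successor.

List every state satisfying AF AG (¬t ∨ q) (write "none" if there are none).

States satisfying AG (¬t ∨ q): ∅.
States satisfying AF AG (¬t ∨ q): ∅.

none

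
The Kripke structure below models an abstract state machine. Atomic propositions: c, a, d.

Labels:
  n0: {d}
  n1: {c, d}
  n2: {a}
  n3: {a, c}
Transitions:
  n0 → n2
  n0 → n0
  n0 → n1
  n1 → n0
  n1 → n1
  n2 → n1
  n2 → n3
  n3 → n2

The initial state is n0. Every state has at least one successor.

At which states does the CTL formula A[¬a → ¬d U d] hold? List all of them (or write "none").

{n0, n1}

States satisfying ¬a → ¬d: {n2, n3}.
States satisfying d: {n0, n1}.
States satisfying A[¬a → ¬d U d]: {n0, n1}.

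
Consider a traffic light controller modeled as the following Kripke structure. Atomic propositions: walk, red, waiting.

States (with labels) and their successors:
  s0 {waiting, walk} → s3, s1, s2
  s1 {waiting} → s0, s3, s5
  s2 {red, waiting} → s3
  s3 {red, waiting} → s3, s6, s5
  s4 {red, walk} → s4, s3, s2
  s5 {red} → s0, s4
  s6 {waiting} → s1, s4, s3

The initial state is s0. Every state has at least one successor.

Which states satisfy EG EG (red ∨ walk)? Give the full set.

States satisfying EG (red ∨ walk): {s0, s2, s3, s4, s5}.
States satisfying EG EG (red ∨ walk): {s0, s2, s3, s4, s5}.

{s0, s2, s3, s4, s5}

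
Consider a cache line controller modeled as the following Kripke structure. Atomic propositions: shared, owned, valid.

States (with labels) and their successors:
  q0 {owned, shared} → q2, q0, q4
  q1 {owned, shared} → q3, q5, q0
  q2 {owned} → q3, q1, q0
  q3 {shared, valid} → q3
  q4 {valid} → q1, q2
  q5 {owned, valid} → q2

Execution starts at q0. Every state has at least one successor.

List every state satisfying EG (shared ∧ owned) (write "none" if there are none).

{q0, q1}

States satisfying shared ∧ owned: {q0, q1}.
States satisfying EG (shared ∧ owned): {q0, q1}.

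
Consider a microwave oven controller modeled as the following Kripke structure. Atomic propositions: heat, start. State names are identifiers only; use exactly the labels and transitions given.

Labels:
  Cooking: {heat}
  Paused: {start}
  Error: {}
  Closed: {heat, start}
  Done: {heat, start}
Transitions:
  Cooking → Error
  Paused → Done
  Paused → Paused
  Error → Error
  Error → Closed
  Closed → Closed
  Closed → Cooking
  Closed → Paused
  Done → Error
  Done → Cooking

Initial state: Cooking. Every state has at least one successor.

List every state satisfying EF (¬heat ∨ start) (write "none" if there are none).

States satisfying ¬heat ∨ start: {Paused, Error, Closed, Done}.
States satisfying EF (¬heat ∨ start): {Cooking, Paused, Error, Closed, Done}.

{Cooking, Paused, Error, Closed, Done}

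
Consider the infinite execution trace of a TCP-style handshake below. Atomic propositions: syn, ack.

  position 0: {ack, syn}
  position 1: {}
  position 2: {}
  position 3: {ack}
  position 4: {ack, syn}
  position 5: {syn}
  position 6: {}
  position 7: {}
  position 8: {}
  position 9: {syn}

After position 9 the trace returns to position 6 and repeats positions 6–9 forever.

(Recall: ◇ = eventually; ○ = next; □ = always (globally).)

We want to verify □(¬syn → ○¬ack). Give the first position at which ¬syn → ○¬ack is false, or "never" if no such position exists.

Check ¬syn → ○¬ack at each position in order: 0 ✓, 1 ✓.
At position 2 the labels are {} and the next position 3 has {ack}, so ¬syn → ○¬ack is false there. This is the first violation.

2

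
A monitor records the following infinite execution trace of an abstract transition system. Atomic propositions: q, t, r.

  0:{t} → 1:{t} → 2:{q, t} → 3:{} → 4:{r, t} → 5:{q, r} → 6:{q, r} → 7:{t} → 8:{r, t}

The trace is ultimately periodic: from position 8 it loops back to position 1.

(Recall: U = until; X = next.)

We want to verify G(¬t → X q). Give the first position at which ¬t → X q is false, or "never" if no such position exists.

3

Check ¬t → X q at each position in order: 0 ✓, 1 ✓, 2 ✓.
At position 3 the labels are {} and the next position 4 has {r, t}, so ¬t → X q is false there. This is the first violation.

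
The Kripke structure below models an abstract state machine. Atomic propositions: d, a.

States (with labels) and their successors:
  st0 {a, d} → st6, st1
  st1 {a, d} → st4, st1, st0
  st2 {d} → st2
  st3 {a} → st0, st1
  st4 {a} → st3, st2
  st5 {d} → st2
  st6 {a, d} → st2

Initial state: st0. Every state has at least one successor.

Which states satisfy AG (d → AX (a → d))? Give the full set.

{st2, st5, st6}

States satisfying d → AX (a → d): {st0, st2, st3, st4, st5, st6}.
States satisfying AG (d → AX (a → d)): {st2, st5, st6}.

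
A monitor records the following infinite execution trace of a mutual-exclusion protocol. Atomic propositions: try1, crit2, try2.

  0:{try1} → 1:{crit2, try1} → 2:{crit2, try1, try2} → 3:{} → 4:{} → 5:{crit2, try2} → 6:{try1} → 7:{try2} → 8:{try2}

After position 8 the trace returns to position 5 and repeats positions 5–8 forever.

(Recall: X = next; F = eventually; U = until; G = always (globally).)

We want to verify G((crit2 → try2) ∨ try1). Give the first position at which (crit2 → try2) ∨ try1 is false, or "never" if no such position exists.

never

(crit2 → try2) ∨ try1 holds at every position 0..8, and those are all the positions the trace ever visits, so the invariant G((crit2 → try2) ∨ try1) is never violated.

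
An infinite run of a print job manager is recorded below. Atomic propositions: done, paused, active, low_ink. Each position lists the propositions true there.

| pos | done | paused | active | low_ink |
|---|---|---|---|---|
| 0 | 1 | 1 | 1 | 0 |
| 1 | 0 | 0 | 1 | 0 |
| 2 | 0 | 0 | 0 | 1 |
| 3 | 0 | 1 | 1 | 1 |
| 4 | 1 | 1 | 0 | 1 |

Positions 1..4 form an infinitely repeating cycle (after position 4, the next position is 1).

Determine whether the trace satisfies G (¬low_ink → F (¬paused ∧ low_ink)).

Yes

¬low_ink → F (¬paused ∧ low_ink) holds at every position 0..4, and those are all positions ever visited, so G (¬low_ink → F (¬paused ∧ low_ink)) holds.
Positions where ¬low_ink holds: 0, 1.
Check F (¬paused ∧ low_ink) at each: 0→ok, 1→ok.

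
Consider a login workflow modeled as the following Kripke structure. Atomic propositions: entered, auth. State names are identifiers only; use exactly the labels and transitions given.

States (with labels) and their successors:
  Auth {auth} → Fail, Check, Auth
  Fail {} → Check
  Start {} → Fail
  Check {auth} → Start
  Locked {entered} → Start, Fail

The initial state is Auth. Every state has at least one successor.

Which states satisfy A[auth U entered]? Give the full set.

States satisfying auth: {Auth, Check}.
States satisfying entered: {Locked}.
States satisfying A[auth U entered]: {Locked}.

{Locked}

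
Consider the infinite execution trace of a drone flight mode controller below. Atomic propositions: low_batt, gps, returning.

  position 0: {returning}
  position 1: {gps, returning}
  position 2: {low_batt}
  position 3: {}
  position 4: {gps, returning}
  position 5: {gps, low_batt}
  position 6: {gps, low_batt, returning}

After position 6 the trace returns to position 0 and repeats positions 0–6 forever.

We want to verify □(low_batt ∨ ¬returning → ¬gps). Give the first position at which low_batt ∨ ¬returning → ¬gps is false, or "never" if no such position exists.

5

Check low_batt ∨ ¬returning → ¬gps at each position in order: 0 ✓, 1 ✓, 2 ✓, 3 ✓, 4 ✓.
At position 5 the labels are {gps, low_batt}, so low_batt ∨ ¬returning → ¬gps is false there. This is the first violation.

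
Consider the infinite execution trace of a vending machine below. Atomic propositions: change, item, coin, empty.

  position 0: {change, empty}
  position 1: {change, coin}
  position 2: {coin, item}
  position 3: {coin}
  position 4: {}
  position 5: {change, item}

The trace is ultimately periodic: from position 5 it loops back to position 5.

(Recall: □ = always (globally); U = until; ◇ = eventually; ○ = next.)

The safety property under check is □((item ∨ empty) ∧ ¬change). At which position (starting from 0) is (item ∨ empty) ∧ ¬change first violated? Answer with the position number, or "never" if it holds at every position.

At position 0 the labels are {change, empty}, so (item ∨ empty) ∧ ¬change is false there. This is the first violation.

0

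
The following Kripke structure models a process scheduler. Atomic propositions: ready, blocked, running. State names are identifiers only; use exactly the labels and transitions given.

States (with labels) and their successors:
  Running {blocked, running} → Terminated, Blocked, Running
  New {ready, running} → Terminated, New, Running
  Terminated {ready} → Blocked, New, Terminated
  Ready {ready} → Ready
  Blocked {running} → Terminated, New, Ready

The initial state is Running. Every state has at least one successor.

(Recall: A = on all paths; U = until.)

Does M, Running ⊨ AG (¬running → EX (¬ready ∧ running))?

Does not hold

States satisfying ¬running → EX (¬ready ∧ running): {Running, New, Terminated, Blocked}.
States satisfying AG (¬running → EX (¬ready ∧ running)): ∅.
Ready is reachable from Running and violates ¬running → EX (¬ready ∧ running), so AG fails at Running.
Running ∉ Sat(AG (¬running → EX (¬ready ∧ running))).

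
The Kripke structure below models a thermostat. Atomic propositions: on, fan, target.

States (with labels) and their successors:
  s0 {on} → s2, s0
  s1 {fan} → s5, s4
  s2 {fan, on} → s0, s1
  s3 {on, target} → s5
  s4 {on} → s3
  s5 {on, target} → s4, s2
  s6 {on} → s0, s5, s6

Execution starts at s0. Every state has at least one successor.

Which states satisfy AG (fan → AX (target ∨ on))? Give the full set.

States satisfying fan → AX (target ∨ on): {s0, s1, s3, s4, s5, s6}.
States satisfying AG (fan → AX (target ∨ on)): ∅.

none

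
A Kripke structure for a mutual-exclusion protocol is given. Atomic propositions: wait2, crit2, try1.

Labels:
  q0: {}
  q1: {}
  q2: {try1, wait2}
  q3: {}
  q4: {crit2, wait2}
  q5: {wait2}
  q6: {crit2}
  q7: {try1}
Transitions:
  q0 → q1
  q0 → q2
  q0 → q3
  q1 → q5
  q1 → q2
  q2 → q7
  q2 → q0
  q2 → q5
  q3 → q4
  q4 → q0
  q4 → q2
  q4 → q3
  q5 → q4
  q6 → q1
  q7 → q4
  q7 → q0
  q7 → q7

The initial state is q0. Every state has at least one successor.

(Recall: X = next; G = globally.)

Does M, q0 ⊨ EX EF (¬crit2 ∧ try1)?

States satisfying EF (¬crit2 ∧ try1): {q0, q1, q2, q3, q4, q5, q6, q7}.
States satisfying EX EF (¬crit2 ∧ try1): {q0, q1, q2, q3, q4, q5, q6, q7}.
q0 ∈ Sat(EX EF (¬crit2 ∧ try1)).

Holds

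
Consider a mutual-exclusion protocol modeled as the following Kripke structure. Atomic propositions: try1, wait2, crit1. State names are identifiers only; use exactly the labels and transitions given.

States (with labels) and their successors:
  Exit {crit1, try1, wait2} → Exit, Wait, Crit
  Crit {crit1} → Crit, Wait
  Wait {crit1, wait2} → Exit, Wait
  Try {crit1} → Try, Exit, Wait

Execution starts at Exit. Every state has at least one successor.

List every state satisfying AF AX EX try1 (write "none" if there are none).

{Wait, Try}

States satisfying AX EX try1: {Wait, Try}.
States satisfying AF AX EX try1: {Wait, Try}.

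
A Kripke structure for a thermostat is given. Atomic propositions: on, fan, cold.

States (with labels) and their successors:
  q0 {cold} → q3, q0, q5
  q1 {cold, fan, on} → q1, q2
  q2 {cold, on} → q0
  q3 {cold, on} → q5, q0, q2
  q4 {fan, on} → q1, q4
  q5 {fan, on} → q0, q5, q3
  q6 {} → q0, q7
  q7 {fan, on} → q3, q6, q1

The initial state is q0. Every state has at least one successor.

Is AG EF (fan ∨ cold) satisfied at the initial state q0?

States satisfying EF (fan ∨ cold): {q0, q1, q2, q3, q4, q5, q6, q7}.
States satisfying AG EF (fan ∨ cold): {q0, q1, q2, q3, q4, q5, q6, q7}.
Every state reachable from q0 satisfies EF (fan ∨ cold).
q0 ∈ Sat(AG EF (fan ∨ cold)).

Holds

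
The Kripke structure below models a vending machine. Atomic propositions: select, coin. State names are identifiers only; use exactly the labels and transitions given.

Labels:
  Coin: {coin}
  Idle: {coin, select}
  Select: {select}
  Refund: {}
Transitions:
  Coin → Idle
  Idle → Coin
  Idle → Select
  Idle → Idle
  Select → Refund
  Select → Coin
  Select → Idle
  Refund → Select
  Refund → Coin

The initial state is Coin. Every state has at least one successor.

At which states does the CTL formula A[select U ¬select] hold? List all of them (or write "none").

States satisfying select: {Idle, Select}.
States satisfying ¬select: {Coin, Refund}.
States satisfying A[select U ¬select]: {Coin, Refund}.

{Coin, Refund}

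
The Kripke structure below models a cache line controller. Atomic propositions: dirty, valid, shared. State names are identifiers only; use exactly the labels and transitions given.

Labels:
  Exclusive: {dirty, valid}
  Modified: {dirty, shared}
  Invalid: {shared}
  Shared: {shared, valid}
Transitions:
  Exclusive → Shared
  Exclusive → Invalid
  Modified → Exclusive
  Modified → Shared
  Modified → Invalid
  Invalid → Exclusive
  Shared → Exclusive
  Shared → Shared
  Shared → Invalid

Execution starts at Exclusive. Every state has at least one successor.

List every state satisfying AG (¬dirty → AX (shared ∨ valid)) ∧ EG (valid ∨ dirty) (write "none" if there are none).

States satisfying ¬dirty → AX (shared ∨ valid): {Exclusive, Modified, Invalid, Shared}.
States satisfying AG (¬dirty → AX (shared ∨ valid)): {Exclusive, Modified, Invalid, Shared}.
States satisfying valid ∨ dirty: {Exclusive, Modified, Shared}.
States satisfying EG (valid ∨ dirty): {Exclusive, Modified, Shared}.
States satisfying AG (¬dirty → AX (shared ∨ valid)) ∧ EG (valid ∨ dirty): {Exclusive, Modified, Shared}.

{Exclusive, Modified, Shared}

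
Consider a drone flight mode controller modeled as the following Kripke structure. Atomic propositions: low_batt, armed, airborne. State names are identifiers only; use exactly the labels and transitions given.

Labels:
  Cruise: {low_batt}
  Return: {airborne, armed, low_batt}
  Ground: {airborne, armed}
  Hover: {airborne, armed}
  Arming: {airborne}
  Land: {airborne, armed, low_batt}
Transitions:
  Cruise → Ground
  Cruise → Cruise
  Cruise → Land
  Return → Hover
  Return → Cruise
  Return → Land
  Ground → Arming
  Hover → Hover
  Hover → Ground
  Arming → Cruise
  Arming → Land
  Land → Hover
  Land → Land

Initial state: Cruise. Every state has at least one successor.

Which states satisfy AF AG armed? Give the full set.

none

States satisfying AG armed: ∅.
States satisfying AF AG armed: ∅.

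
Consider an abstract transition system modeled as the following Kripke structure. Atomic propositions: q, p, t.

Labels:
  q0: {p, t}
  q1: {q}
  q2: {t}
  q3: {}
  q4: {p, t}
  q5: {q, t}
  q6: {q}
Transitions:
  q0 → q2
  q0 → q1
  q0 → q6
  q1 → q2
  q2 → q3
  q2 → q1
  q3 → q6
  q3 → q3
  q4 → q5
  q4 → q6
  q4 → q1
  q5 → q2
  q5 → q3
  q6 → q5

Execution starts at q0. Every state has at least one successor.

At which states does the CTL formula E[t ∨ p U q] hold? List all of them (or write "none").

States satisfying t ∨ p: {q0, q2, q4, q5}.
States satisfying q: {q1, q5, q6}.
States satisfying E[t ∨ p U q]: {q0, q1, q2, q4, q5, q6}.

{q0, q1, q2, q4, q5, q6}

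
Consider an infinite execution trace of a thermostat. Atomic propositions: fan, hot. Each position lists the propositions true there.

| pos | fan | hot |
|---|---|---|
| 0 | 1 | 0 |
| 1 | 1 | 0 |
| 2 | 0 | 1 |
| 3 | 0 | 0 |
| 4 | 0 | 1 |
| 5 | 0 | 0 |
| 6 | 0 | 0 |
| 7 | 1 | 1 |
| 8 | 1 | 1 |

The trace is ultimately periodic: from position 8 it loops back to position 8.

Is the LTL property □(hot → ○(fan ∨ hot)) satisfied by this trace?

hot → ○(fan ∨ hot) must hold at every position from 0 onward. It fails at position 2, so □(hot → ○(fan ∨ hot)) is false.
Positions where hot holds: 2, 4, 7, 8.
Check ○(fan ∨ hot) at each: 2→fails, 4→fails, 7→ok, 8→ok.

Violated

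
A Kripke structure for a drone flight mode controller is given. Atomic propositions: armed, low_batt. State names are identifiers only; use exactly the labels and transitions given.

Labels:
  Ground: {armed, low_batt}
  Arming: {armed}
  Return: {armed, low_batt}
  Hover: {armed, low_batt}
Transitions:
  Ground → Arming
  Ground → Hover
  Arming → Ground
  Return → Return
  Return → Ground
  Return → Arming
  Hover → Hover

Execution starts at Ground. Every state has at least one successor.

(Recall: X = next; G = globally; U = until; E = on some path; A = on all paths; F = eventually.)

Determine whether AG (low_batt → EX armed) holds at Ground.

Yes

States satisfying low_batt → EX armed: {Ground, Arming, Return, Hover}.
States satisfying AG (low_batt → EX armed): {Ground, Arming, Return, Hover}.
Every state reachable from Ground satisfies low_batt → EX armed.
Ground ∈ Sat(AG (low_batt → EX armed)).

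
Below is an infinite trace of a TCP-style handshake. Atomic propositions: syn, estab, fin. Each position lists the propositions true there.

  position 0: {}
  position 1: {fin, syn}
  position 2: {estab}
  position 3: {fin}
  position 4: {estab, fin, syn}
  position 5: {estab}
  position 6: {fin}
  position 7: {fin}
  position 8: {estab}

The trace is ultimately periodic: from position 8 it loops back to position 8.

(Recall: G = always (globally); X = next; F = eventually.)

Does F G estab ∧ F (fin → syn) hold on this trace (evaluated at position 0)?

G estab holds at position 8, which is reachable from 0, so F G estab holds.
fin → syn holds at position 0, which is reachable from 0, so F (fin → syn) holds.
At position 0: F G estab is true; F (fin → syn) is true; so F G estab ∧ F (fin → syn) is true.

Holds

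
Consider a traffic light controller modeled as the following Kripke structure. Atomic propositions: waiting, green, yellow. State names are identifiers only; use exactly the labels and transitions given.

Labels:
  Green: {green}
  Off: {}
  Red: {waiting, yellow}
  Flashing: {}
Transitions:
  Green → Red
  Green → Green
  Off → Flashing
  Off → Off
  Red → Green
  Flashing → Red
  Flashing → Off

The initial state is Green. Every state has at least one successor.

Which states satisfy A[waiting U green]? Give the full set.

States satisfying waiting: {Red}.
States satisfying green: {Green}.
States satisfying A[waiting U green]: {Green, Red}.

{Green, Red}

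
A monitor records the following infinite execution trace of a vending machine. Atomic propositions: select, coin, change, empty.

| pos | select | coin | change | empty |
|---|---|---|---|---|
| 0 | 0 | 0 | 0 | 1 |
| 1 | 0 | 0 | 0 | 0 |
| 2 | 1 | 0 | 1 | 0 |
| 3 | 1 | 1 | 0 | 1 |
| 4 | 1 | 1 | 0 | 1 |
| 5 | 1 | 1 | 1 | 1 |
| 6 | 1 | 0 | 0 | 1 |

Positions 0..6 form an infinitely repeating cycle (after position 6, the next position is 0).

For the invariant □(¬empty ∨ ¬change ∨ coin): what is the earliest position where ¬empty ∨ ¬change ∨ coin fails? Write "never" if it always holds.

¬empty ∨ ¬change ∨ coin holds at every position 0..6, and those are all the positions the trace ever visits, so the invariant □(¬empty ∨ ¬change ∨ coin) is never violated.

never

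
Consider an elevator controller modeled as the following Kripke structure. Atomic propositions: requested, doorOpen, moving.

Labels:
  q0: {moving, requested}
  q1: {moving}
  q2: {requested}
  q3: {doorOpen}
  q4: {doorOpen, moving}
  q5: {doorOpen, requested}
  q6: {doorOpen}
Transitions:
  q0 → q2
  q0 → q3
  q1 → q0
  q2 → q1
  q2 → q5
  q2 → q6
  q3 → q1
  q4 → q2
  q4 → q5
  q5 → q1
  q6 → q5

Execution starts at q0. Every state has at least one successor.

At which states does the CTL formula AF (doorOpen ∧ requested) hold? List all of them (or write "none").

{q5, q6}

States satisfying doorOpen ∧ requested: {q5}.
States satisfying AF (doorOpen ∧ requested): {q5, q6}.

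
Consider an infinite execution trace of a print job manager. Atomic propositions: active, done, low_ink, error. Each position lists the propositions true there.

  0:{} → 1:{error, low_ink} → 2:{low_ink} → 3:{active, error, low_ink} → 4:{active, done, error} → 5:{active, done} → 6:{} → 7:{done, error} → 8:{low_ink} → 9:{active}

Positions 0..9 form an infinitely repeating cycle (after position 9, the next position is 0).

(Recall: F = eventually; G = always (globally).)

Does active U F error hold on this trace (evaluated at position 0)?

Walking from position 0: F error first holds at position 0, and active holds at every earlier position along the way, so active U F error holds.

Satisfied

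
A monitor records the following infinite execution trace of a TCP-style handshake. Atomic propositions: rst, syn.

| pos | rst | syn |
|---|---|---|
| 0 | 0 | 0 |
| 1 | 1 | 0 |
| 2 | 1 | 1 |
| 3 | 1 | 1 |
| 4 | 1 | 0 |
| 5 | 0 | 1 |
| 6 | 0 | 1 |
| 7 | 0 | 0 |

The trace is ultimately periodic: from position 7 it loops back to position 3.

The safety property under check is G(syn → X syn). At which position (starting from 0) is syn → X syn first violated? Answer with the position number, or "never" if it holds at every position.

Check syn → X syn at each position in order: 0 ✓, 1 ✓, 2 ✓.
At position 3 the labels are {rst, syn} and the next position 4 has {rst}, so syn → X syn is false there. This is the first violation.

3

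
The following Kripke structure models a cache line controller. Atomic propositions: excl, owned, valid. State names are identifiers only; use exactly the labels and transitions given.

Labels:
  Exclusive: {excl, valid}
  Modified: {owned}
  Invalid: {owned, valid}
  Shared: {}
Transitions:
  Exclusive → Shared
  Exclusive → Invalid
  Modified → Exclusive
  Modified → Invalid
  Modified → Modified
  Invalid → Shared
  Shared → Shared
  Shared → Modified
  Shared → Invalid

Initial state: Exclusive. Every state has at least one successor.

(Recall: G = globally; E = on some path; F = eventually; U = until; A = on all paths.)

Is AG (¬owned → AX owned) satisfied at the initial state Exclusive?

Does not hold

States satisfying ¬owned → AX owned: {Modified, Invalid}.
States satisfying AG (¬owned → AX owned): ∅.
Exclusive is reachable from Exclusive and violates ¬owned → AX owned, so AG fails at Exclusive.
Exclusive ∉ Sat(AG (¬owned → AX owned)).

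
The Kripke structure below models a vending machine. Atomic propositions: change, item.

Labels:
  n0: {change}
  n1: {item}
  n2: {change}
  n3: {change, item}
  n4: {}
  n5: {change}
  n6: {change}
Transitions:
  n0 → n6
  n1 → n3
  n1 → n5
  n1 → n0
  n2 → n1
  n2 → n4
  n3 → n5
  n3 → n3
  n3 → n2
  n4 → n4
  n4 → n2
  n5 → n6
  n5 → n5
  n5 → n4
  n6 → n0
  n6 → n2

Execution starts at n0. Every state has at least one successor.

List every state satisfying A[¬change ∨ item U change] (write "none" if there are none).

States satisfying ¬change ∨ item: {n1, n3, n4}.
States satisfying change: {n0, n2, n3, n5, n6}.
States satisfying A[¬change ∨ item U change]: {n0, n1, n2, n3, n5, n6}.

{n0, n1, n2, n3, n5, n6}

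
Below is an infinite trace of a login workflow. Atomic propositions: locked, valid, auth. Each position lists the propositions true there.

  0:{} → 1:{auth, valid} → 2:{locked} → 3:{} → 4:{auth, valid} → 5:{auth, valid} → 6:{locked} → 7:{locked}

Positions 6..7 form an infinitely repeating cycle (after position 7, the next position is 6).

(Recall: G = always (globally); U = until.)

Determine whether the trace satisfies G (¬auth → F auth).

¬auth → F auth must hold at every position from 0 onward. It fails at position 6, so G (¬auth → F auth) is false.
Positions where ¬auth holds: 0, 2, 3, 6, 7.
Check F auth at each: 0→ok, 2→ok, 3→ok, 6→fails, 7→fails.

Violated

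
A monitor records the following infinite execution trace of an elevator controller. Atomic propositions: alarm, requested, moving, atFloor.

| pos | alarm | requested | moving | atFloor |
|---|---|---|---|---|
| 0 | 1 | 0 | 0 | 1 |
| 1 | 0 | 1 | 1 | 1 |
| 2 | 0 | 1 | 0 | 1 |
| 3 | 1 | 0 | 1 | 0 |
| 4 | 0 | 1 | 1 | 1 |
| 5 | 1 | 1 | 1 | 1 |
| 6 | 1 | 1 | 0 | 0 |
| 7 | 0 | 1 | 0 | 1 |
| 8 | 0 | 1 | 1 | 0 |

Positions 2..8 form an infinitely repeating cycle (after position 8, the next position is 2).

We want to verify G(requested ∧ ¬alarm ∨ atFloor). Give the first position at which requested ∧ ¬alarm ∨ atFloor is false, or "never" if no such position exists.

3

Check requested ∧ ¬alarm ∨ atFloor at each position in order: 0 ✓, 1 ✓, 2 ✓.
At position 3 the labels are {alarm, moving}, so requested ∧ ¬alarm ∨ atFloor is false there. This is the first violation.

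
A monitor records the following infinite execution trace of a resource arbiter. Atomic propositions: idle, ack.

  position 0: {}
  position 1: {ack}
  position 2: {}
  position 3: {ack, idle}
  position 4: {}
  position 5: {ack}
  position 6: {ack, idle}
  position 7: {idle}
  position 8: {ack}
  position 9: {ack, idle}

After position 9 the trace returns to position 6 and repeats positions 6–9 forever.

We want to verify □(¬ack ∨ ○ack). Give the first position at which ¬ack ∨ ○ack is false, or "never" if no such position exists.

Check ¬ack ∨ ○ack at each position in order: 0 ✓.
At position 1 the labels are {ack} and the next position 2 has {}, so ¬ack ∨ ○ack is false there. This is the first violation.

1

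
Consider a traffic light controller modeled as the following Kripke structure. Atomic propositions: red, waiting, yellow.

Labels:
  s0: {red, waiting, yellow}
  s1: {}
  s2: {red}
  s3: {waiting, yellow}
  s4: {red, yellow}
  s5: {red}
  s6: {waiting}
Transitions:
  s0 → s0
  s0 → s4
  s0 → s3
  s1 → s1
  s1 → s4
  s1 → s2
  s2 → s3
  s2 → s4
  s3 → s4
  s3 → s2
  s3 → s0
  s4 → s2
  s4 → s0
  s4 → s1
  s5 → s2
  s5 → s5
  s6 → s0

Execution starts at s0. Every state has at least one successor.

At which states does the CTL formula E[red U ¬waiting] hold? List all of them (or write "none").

States satisfying red: {s0, s2, s4, s5}.
States satisfying ¬waiting: {s1, s2, s4, s5}.
States satisfying E[red U ¬waiting]: {s0, s1, s2, s4, s5}.

{s0, s1, s2, s4, s5}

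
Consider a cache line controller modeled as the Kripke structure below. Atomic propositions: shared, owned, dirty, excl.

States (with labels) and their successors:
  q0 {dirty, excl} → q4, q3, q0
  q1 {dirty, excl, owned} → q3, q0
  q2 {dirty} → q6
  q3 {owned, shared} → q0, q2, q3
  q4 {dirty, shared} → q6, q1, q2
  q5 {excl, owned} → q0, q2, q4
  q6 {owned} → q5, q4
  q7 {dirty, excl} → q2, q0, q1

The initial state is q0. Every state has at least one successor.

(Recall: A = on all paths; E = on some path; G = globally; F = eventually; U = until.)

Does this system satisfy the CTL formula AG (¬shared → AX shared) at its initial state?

Does not hold

States satisfying ¬shared → AX shared: {q3, q4}.
States satisfying AG (¬shared → AX shared): ∅.
q0 is reachable from q0 and violates ¬shared → AX shared, so AG fails at q0.
q0 ∉ Sat(AG (¬shared → AX shared)).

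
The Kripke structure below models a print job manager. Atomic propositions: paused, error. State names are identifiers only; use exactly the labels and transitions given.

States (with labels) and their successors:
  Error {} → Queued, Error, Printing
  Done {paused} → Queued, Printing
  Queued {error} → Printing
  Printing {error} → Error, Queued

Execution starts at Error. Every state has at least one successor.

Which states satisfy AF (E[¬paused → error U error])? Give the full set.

{Done, Queued, Printing}

States satisfying E[¬paused → error U error]: {Done, Queued, Printing}.
States satisfying AF (E[¬paused → error U error]): {Done, Queued, Printing}.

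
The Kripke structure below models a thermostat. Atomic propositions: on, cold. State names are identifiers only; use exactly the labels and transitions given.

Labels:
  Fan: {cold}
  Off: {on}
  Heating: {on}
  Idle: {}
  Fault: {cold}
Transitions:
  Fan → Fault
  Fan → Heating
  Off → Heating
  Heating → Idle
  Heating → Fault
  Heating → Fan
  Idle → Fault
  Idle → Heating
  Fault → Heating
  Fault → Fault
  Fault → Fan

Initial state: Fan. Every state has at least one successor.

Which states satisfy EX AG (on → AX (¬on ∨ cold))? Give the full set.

States satisfying AG (on → AX (¬on ∨ cold)): {Fan, Heating, Idle, Fault}.
States satisfying EX AG (on → AX (¬on ∨ cold)): {Fan, Off, Heating, Idle, Fault}.

{Fan, Off, Heating, Idle, Fault}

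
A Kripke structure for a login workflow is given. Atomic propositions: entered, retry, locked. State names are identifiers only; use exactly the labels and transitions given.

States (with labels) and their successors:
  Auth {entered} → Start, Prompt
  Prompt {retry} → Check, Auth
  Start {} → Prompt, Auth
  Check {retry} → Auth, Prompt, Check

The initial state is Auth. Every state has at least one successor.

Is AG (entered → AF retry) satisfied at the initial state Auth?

States satisfying entered → AF retry: {Prompt, Start, Check}.
States satisfying AG (entered → AF retry): ∅.
Auth is reachable from Auth and violates entered → AF retry, so AG fails at Auth.
Auth ∉ Sat(AG (entered → AF retry)).

Violated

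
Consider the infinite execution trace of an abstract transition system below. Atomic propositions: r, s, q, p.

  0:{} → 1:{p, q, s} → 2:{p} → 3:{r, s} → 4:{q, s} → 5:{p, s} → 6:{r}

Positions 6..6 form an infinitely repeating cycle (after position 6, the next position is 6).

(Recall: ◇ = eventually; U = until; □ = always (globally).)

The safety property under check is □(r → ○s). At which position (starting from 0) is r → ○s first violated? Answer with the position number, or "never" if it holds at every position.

Check r → ○s at each position in order: 0 ✓, 1 ✓, 2 ✓, 3 ✓, 4 ✓, 5 ✓.
At position 6 the labels are {r} and the next position 6 has {r}, so r → ○s is false there. This is the first violation.

6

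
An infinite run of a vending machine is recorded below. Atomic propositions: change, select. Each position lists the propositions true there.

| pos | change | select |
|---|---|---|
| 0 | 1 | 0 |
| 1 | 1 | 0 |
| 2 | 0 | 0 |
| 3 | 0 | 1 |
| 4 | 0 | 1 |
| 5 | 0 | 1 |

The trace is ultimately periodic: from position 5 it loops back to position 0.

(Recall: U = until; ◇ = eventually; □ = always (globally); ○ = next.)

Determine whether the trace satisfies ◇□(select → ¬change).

Yes

□(select → ¬change) holds at position 0, which is reachable from 0, so ◇□(select → ¬change) holds.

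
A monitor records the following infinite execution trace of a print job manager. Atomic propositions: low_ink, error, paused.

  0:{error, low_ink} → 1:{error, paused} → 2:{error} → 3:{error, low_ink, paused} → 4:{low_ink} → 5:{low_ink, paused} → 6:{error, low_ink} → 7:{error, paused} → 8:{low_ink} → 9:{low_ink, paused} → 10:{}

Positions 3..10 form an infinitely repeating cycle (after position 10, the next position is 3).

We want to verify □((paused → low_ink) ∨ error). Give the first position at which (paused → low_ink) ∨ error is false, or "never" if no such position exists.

(paused → low_ink) ∨ error holds at every position 0..10, and those are all the positions the trace ever visits, so the invariant □((paused → low_ink) ∨ error) is never violated.

never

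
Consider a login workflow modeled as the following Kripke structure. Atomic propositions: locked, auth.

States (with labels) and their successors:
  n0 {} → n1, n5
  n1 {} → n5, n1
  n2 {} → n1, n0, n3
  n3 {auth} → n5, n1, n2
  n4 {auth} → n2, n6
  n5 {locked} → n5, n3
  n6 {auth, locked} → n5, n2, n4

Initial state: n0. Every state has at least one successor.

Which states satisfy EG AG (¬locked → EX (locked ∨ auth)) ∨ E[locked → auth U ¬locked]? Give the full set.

{n0, n1, n2, n3, n4, n5, n6}

States satisfying AG (¬locked → EX (locked ∨ auth)): {n0, n1, n2, n3, n4, n5, n6}.
States satisfying EG AG (¬locked → EX (locked ∨ auth)): {n0, n1, n2, n3, n4, n5, n6}.
States satisfying locked → auth: {n0, n1, n2, n3, n4, n6}.
States satisfying ¬locked: {n0, n1, n2, n3, n4}.
States satisfying E[locked → auth U ¬locked]: {n0, n1, n2, n3, n4, n6}.
States satisfying EG AG (¬locked → EX (locked ∨ auth)) ∨ E[locked → auth U ¬locked]: {n0, n1, n2, n3, n4, n5, n6}.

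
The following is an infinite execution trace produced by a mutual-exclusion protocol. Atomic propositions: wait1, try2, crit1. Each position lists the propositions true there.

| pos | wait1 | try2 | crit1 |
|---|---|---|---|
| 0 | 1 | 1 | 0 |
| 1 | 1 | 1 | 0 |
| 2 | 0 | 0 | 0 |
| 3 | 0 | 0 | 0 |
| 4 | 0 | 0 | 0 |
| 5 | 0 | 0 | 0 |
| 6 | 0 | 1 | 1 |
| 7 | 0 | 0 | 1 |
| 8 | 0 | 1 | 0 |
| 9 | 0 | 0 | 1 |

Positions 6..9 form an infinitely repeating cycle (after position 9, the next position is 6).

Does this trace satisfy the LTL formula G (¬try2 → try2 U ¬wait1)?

¬try2 → try2 U ¬wait1 holds at every position 0..9, and those are all positions ever visited, so G (¬try2 → try2 U ¬wait1) holds.
Positions where ¬try2 holds: 2, 3, 4, 5, 7, 9.
Check try2 U ¬wait1 at each: 2→ok, 3→ok, 4→ok, 5→ok, 7→ok, 9→ok.

Satisfied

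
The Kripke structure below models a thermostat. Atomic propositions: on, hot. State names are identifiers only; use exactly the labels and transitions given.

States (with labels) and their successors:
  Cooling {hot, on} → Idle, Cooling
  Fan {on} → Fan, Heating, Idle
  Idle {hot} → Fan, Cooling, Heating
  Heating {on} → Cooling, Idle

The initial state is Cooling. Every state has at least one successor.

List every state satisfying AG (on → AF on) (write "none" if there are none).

States satisfying on → AF on: {Cooling, Fan, Idle, Heating}.
States satisfying AG (on → AF on): {Cooling, Fan, Idle, Heating}.

{Cooling, Fan, Idle, Heating}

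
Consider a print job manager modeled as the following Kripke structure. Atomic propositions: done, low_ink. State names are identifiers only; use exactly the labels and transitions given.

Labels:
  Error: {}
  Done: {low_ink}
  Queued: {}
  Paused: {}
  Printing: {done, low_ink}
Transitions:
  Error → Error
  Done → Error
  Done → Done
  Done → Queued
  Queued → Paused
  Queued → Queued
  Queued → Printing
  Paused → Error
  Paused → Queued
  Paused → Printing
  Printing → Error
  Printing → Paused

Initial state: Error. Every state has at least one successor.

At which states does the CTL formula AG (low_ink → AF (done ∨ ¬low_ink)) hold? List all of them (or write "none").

States satisfying low_ink → AF (done ∨ ¬low_ink): {Error, Queued, Paused, Printing}.
States satisfying AG (low_ink → AF (done ∨ ¬low_ink)): {Error, Queued, Paused, Printing}.

{Error, Queued, Paused, Printing}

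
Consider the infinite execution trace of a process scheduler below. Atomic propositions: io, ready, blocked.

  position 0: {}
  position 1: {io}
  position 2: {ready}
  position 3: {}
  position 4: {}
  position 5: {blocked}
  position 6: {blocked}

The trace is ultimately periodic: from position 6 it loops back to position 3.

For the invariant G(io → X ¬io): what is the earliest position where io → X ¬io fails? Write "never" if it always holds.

io → X ¬io holds at every position 0..6, and those are all the positions the trace ever visits, so the invariant G(io → X ¬io) is never violated.

never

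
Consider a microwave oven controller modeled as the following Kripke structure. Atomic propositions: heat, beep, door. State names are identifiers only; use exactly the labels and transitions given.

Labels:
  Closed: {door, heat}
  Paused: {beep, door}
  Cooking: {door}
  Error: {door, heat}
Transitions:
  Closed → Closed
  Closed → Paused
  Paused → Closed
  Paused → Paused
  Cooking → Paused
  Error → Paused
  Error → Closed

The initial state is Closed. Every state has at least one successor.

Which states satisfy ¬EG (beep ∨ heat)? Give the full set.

States satisfying beep ∨ heat: {Closed, Paused, Error}.
States satisfying EG (beep ∨ heat): {Closed, Paused, Error}.
States satisfying ¬EG (beep ∨ heat): {Cooking}.

{Cooking}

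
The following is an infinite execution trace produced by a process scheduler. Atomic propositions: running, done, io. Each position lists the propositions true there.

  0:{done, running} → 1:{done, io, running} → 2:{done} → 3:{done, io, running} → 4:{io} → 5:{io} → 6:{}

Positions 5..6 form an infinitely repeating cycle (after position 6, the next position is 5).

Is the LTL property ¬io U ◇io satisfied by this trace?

Walking from position 0: ◇io first holds at position 0, and ¬io holds at every earlier position along the way, so ¬io U ◇io holds.

Holds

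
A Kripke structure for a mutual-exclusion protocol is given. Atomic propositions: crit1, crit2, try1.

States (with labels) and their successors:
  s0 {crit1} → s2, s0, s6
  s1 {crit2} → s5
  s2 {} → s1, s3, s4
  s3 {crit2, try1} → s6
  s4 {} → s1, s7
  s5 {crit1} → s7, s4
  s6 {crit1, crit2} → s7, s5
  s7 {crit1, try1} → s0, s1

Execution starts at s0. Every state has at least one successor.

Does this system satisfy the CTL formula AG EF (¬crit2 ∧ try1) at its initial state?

States satisfying EF (¬crit2 ∧ try1): {s0, s1, s2, s3, s4, s5, s6, s7}.
States satisfying AG EF (¬crit2 ∧ try1): {s0, s1, s2, s3, s4, s5, s6, s7}.
Every state reachable from s0 satisfies EF (¬crit2 ∧ try1).
s0 ∈ Sat(AG EF (¬crit2 ∧ try1)).

Holds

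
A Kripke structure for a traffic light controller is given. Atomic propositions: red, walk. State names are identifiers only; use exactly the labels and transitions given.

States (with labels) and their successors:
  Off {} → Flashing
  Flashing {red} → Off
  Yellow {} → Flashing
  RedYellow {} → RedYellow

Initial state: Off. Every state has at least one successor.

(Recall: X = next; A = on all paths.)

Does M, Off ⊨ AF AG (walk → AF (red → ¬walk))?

States satisfying AG (walk → AF (red → ¬walk)): {Off, Flashing, Yellow, RedYellow}.
States satisfying AF AG (walk → AF (red → ¬walk)): {Off, Flashing, Yellow, RedYellow}.
Off ∈ Sat(AF AG (walk → AF (red → ¬walk))).

Satisfied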